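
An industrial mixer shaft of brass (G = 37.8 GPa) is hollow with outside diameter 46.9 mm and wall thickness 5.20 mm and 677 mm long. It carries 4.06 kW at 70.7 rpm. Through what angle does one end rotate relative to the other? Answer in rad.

ω = 2π·70.7/60 = 7.404 rad/s, so T = P/ω = 4.06×10³ / 7.404 = 548.4 N·m.
J = π(d_o⁴ − d_i⁴)/32 = π(0.0469⁴ − 0.0365⁴)/32 = 3.007×10^-7 m⁴.
θ = T·L/(G·J) = 548.4 × 0.677 / (37.8×10⁹ × 3.007×10^-7) = 0.03266 rad.

0.0327 rad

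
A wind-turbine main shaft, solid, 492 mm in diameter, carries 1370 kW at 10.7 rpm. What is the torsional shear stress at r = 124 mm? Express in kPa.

ω = 2π·10.7/60 = 1.121 rad/s, so T = P/ω = 1370×10³ / 1.121 = 1.223e6 N·m.
J = πd⁴/32 = π(0.492)⁴/32 = 5.753×10^-3 m⁴.
Shear stress varies linearly with radius: τ = T·r/J = 1.223e6 × 0.124 / 5.753×10^-3 = 2.636×10^7 Pa.

26400 kPa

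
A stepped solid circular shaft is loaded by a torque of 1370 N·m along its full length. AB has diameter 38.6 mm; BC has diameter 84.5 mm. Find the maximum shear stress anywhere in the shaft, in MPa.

121 MPa

Under the same torque, τ_max = 16T/(πd³) is largest where d is smallest — segment AB (d = 38.6 mm).
τ_max = 16·1370/(π·(0.0386)³) = 1.213×10^8 Pa.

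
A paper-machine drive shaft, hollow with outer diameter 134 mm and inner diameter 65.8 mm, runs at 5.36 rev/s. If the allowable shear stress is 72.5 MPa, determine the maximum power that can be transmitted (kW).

J = π(d_o⁴ − d_i⁴)/32 = π(0.134⁴ − 0.0658⁴)/32 = 2.981×10^-5 m⁴.
T_max = τ_allow·J/r = 7.25×10^7 × 2.981×10^-5 / 0.0670 = 32260 N·m.
ω = 2π·5.36 = 33.68 rad/s, so P_max = T_max·ω = 1.086×10^6 W.

1090 kW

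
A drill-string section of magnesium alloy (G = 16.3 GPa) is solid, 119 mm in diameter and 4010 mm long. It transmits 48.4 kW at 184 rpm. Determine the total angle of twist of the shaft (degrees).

ω = 2π·184/60 = 19.27 rad/s, so T = P/ω = 48.4×10³ / 19.27 = 2512 N·m.
J = πd⁴/32 = π(0.119)⁴/32 = 1.969×10^-5 m⁴.
θ = T·L/(G·J) = 2512 × 4.01 / (16.3×10⁹ × 1.969×10^-5) = 0.03139 rad.

1.80°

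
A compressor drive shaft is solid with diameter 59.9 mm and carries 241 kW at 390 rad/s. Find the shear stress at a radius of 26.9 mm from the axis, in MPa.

13.2 MPa

ω = 390 rad/s, so T = P/ω = 241×10³ / 390.0 = 617.9 N·m.
J = πd⁴/32 = π(0.0599)⁴/32 = 1.264×10^-6 m⁴.
Shear stress varies linearly with radius: τ = T·r/J = 617.9 × 0.0269 / 1.264×10^-6 = 1.315×10^7 Pa.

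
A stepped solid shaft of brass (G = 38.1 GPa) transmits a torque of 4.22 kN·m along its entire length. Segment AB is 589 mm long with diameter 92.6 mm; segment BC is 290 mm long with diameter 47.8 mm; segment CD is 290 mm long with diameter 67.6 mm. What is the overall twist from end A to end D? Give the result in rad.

0.0874 rad

J_AB = π(0.0926)⁴/32 = 7.22×10^-6 m⁴; J_BC = π(0.0478)⁴/32 = 5.13×10^-7 m⁴; J_CD = π(0.0676)⁴/32 = 2.05×10^-6 m⁴.
θ = (T/G)·Σ L_i/J_i = (4220/38.1×10⁹)·(0.589/7.22×10^-6 + 0.290/5.13×10^-7 + 0.290/2.05×10^-6) = 0.08738 rad.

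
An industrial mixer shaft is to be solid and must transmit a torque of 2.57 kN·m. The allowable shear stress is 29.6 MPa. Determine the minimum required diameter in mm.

76.2 mm

For a solid shaft τ_max = 16T/(πd³), so d = (16T/(π τ_allow))^(1/3) = (16·2570/(π·2.96×10^7))^(1/3) = 0.07619 m.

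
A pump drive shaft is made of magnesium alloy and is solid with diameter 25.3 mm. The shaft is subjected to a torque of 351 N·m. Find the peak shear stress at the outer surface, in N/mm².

J = πd⁴/32 = π(0.0253)⁴/32 = 4.022×10^-8 m⁴.
τ_max = T·r/J = 351.0 × 0.0126 / 4.022×10^-8 = 1.104×10^8 Pa.

110 N/mm²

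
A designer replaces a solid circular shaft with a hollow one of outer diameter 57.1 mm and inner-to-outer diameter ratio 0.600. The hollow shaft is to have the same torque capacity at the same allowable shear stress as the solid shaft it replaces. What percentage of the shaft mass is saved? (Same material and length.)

29.8 %

Equal τ_max and T ⇒ the solid shaft needs d_s³ = d_o³(1−k⁴), so d_s = 57.1·(1−0.600⁴)^(1/3) = 54.52 mm.
Area ratio A_h/A_s = d_o²(1−k²)/d_s² = (1−k²)/(1−k⁴)^(2/3) = 0.7020.
Mass saving = 1 − 0.7020 = 29.8 %.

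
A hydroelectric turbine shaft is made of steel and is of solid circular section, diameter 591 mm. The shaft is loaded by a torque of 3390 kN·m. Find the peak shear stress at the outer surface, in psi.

J = πd⁴/32 = π(0.591)⁴/32 = 0.01198 m⁴.
τ_max = T·r/J = 3.390e6 × 0.295 / 0.01198 = 8.364×10^7 Pa.

12100 psi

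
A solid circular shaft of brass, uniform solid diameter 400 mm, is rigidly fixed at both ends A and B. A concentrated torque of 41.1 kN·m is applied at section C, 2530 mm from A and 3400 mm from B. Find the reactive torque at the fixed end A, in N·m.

With uniform GJ and both ends fixed, compatibility θ_AC = θ_CB gives T_A·a = T_B·b, together with T_A + T_B = T₀.
T_A = T₀·b/(a+b) = 41100·3400/5930 = 23560 N·m; T_B = 17540 N·m.

23600 N·m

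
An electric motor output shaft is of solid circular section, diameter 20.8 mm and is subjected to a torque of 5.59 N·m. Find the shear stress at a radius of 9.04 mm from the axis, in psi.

399 psi

J = πd⁴/32 = π(0.0208)⁴/32 = 1.838×10^-8 m⁴.
Shear stress varies linearly with radius: τ = T·r/J = 5.590 × 0.00904 / 1.838×10^-8 = 2.750×10^6 Pa.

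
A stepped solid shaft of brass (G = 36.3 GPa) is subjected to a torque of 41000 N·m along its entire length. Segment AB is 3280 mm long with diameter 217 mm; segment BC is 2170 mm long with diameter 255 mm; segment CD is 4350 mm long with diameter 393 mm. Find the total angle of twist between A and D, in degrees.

J_AB = π(0.217)⁴/32 = 2.18×10^-4 m⁴; J_BC = π(0.255)⁴/32 = 4.15×10^-4 m⁴; J_CD = π(0.393)⁴/32 = 2.34×10^-3 m⁴.
θ = (T/G)·Σ L_i/J_i = (41000/36.3×10⁹)·(3.28/2.18×10^-4 + 2.17/4.15×10^-4 + 4.35/2.34×10^-3) = 0.02502 rad.

1.43°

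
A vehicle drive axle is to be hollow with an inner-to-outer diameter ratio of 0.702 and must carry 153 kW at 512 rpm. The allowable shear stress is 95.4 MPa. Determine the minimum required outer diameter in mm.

ω = 2π·512/60 = 53.62 rad/s, so T = P/ω = 153×10³ / 53.62 = 2854 N·m.
For a hollow shaft with d_i/d_o = 0.702: τ_max = 16T/(π d_o³ (1−k⁴)), so d_o = [16T/(π τ_allow (1−k⁴))]^(1/3) = [16·2854/(π·9.54×10^7·0.7571)]^(1/3) = 0.05860 m.

58.6 mm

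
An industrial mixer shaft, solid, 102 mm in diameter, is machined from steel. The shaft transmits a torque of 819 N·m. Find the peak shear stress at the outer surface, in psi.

J = πd⁴/32 = π(0.102)⁴/32 = 1.063×10^-5 m⁴.
τ_max = T·r/J = 819.0 × 0.0510 / 1.063×10^-5 = 3.931×10^6 Pa.

570 psi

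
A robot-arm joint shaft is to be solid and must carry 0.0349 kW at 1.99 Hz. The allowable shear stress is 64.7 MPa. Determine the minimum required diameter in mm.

ω = 2π·1.99 = 12.50 rad/s, so T = P/ω = 0.0349×10³ / 12.50 = 2.791 N·m.
For a solid shaft τ_max = 16T/(πd³), so d = (16T/(π τ_allow))^(1/3) = (16·2.791/(π·6.47×10^7))^(1/3) = 0.006034 m.

6.03 mm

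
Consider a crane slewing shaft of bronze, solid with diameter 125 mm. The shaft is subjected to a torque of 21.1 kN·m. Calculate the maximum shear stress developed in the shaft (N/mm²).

55.0 N/mm²

J = πd⁴/32 = π(0.125)⁴/32 = 2.397×10^-5 m⁴.
τ_max = T·r/J = 21100 × 0.0625 / 2.397×10^-5 = 5.502×10^7 Pa.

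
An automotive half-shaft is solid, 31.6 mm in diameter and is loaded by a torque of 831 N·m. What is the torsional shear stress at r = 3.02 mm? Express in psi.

3720 psi

J = πd⁴/32 = π(0.0316)⁴/32 = 9.789×10^-8 m⁴.
Shear stress varies linearly with radius: τ = T·r/J = 831.0 × 0.00302 / 9.789×10^-8 = 2.564×10^7 Pa.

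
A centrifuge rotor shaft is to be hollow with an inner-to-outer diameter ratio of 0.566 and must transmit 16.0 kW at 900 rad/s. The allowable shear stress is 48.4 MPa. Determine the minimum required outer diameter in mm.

ω = 900 rad/s, so T = P/ω = 16.0×10³ / 900.0 = 17.78 N·m.
For a hollow shaft with d_i/d_o = 0.566: τ_max = 16T/(π d_o³ (1−k⁴)), so d_o = [16T/(π τ_allow (1−k⁴))]^(1/3) = [16·17.78/(π·4.84×10^7·0.8974)]^(1/3) = 0.01277 m.

12.8 mm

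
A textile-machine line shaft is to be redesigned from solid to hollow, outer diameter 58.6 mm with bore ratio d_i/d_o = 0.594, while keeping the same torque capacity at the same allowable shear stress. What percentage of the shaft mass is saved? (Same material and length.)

29.3 %

Equal τ_max and T ⇒ the solid shaft needs d_s³ = d_o³(1−k⁴), so d_s = 58.6·(1−0.594⁴)^(1/3) = 56.06 mm.
Area ratio A_h/A_s = d_o²(1−k²)/d_s² = (1−k²)/(1−k⁴)^(2/3) = 0.7071.
Mass saving = 1 − 0.7071 = 29.3 %.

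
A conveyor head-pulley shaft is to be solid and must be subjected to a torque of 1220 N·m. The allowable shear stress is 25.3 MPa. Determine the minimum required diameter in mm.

For a solid shaft τ_max = 16T/(πd³), so d = (16T/(π τ_allow))^(1/3) = (16·1220/(π·2.53×10^7))^(1/3) = 0.06262 m.

62.6 mm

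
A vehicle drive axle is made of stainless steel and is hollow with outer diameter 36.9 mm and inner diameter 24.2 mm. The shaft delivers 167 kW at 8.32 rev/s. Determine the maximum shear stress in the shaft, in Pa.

3.97e8 Pa

ω = 2π·8.32 = 52.28 rad/s, so T = P/ω = 167×10³ / 52.28 = 3195 N·m.
J = π(d_o⁴ − d_i⁴)/32 = π(0.0369⁴ − 0.0242⁴)/32 = 1.483×10^-7 m⁴.
τ_max = T·r/J = 3195 × 0.0184 / 1.483×10^-7 = 3.973×10^8 Pa.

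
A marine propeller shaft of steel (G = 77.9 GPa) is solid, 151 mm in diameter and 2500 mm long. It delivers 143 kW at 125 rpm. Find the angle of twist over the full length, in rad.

0.00687 rad

ω = 2π·125/60 = 13.09 rad/s, so T = P/ω = 143×10³ / 13.09 = 10920 N·m.
J = πd⁴/32 = π(0.151)⁴/32 = 5.104×10^-5 m⁴.
θ = T·L/(G·J) = 10920 × 2.50 / (77.9×10⁹ × 5.104×10^-5) = 6.869×10^-3 rad.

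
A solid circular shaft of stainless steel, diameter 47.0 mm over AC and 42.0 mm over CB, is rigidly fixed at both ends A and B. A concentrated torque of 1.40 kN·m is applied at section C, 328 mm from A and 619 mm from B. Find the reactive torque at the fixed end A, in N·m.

Compatibility: T_A·a/J_AC = T_B·b/J_CB with T_A + T_B = T₀.
J_AC = 4.79×10^-7 m⁴, J_CB = 3.05×10^-7 m⁴, so T_A = T₀·(J_AC/a)/((J_AC/a)+(J_CB/b)) = 1046 N·m, T_B = 353.6 N·m.

1050 N·m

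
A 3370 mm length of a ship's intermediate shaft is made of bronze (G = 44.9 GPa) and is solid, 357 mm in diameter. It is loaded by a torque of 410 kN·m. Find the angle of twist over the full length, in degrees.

1.11°

J = πd⁴/32 = π(0.357)⁴/32 = 1.595×10^-3 m⁴.
θ = T·L/(G·J) = 410000 × 3.37 / (44.9×10⁹ × 1.595×10^-3) = 0.01930 rad.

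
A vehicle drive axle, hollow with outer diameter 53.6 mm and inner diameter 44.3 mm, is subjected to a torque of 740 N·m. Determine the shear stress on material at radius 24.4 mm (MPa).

41.8 MPa

J = π(d_o⁴ − d_i⁴)/32 = π(0.0536⁴ − 0.0443⁴)/32 = 4.322×10^-7 m⁴.
Shear stress varies linearly with radius: τ = T·r/J = 740.0 × 0.0244 / 4.322×10^-7 = 4.178×10^7 Pa.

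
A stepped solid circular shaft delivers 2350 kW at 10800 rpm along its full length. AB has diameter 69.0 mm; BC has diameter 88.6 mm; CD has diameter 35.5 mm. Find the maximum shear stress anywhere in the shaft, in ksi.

34.3 ksi

ω = 2π·10800/60 = 1131 rad/s, so T = P/ω = 2350×10³ / 1131 = 2078 N·m.
Under the same torque, τ_max = 16T/(πd³) is largest where d is smallest — segment CD (d = 35.5 mm).
τ_max = 16·2078/(π·(0.0355)³) = 2.365×10^8 Pa.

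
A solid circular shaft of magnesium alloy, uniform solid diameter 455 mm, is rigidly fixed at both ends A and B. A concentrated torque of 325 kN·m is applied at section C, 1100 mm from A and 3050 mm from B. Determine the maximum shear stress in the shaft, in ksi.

1.87 ksi

With uniform GJ and both ends fixed, compatibility θ_AC = θ_CB gives T_A·a = T_B·b, together with T_A + T_B = T₀.
T_A = T₀·b/(a+b) = 325000·3050/4150 = 238900 N·m; T_B = 86140 N·m.
τ in each portion: τ_AC = 1.29×10^7 Pa, τ_CB = 4.66×10^6 Pa; maximum is in AC.
τ_max = T_AC·r/J = 238900·0.228/4.21×10^-3 = 1.291×10^7 Pa.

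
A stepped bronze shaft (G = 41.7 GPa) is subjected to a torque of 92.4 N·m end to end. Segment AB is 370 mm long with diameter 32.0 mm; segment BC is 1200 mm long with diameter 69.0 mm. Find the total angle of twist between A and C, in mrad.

9.16 mrad

J_AB = π(0.0320)⁴/32 = 1.03×10^-7 m⁴; J_BC = π(0.0690)⁴/32 = 2.23×10^-6 m⁴.
θ = (T/G)·Σ L_i/J_i = (92.40/41.7×10⁹)·(0.370/1.03×10^-7 + 1.20/2.23×10^-6) = 9.159×10^-3 rad.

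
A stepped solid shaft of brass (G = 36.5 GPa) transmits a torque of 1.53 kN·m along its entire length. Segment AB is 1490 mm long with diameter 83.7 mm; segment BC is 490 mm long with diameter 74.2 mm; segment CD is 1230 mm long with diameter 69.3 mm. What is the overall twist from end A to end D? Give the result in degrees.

2.44°

J_AB = π(0.0837)⁴/32 = 4.82×10^-6 m⁴; J_BC = π(0.0742)⁴/32 = 2.98×10^-6 m⁴; J_CD = π(0.0693)⁴/32 = 2.26×10^-6 m⁴.
θ = (T/G)·Σ L_i/J_i = (1530/36.5×10⁹)·(1.49/4.82×10^-6 + 0.490/2.98×10^-6 + 1.23/2.26×10^-6) = 0.04263 rad.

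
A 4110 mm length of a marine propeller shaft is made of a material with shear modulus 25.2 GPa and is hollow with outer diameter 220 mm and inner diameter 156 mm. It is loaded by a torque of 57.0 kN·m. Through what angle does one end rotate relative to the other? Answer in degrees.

3.10°

J = π(d_o⁴ − d_i⁴)/32 = π(0.220⁴ − 0.156⁴)/32 = 1.718×10^-4 m⁴.
θ = T·L/(G·J) = 57000 × 4.11 / (25.2×10⁹ × 1.718×10^-4) = 0.05410 rad.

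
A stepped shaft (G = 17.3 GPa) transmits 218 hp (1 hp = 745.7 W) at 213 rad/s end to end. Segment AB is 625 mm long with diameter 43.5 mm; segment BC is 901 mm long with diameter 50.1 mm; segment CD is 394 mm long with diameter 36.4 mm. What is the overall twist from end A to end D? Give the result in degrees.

14.0°

ω = 213 rad/s, so T = P/ω = 218×745.7 / 213.0 = 763.2 N·m.
J_AB = π(0.0435)⁴/32 = 3.52×10^-7 m⁴; J_BC = π(0.0501)⁴/32 = 6.19×10^-7 m⁴; J_CD = π(0.0364)⁴/32 = 1.72×10^-7 m⁴.
θ = (T/G)·Σ L_i/J_i = (763.2/17.3×10⁹)·(0.625/3.52×10^-7 + 0.901/6.19×10^-7 + 0.394/1.72×10^-7) = 0.2436 rad.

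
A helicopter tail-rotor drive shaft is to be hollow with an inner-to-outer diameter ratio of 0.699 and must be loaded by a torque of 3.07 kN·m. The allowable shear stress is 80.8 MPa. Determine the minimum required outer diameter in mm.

63.3 mm

For a hollow shaft with d_i/d_o = 0.699: τ_max = 16T/(π d_o³ (1−k⁴)), so d_o = [16T/(π τ_allow (1−k⁴))]^(1/3) = [16·3070/(π·8.08×10^7·0.7613)]^(1/3) = 0.06335 m.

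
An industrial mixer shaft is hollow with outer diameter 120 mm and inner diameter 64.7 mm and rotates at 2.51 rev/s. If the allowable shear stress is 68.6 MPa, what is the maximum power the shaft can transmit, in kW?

336 kW

J = π(d_o⁴ − d_i⁴)/32 = π(0.120⁴ − 0.0647⁴)/32 = 1.864×10^-5 m⁴.
T_max = τ_allow·J/r = 6.86×10^7 × 1.864×10^-5 / 0.0600 = 21310 N·m.
ω = 2π·2.51 = 15.77 rad/s, so P_max = T_max·ω = 3.361×10^5 W.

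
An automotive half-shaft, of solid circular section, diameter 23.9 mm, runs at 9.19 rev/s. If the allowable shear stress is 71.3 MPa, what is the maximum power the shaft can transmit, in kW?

11.0 kW

J = πd⁴/32 = π(0.0239)⁴/32 = 3.203×10^-8 m⁴.
T_max = τ_allow·J/r = 7.13×10^7 × 3.203×10^-8 / 0.0119 = 191.1 N·m.
ω = 2π·9.19 = 57.74 rad/s, so P_max = T_max·ω = 1.104×10^4 W.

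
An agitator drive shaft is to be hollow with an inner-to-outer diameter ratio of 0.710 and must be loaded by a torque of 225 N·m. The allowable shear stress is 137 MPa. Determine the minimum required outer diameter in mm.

22.4 mm

For a hollow shaft with d_i/d_o = 0.710: τ_max = 16T/(π d_o³ (1−k⁴)), so d_o = [16T/(π τ_allow (1−k⁴))]^(1/3) = [16·225.0/(π·1.37×10^8·0.7459)]^(1/3) = 0.02238 m.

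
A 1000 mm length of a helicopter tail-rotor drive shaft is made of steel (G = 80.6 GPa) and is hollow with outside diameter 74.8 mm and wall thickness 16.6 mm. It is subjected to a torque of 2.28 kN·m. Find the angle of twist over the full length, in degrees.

0.583°

J = π(d_o⁴ − d_i⁴)/32 = π(0.0748⁴ − 0.0416⁴)/32 = 2.779×10^-6 m⁴.
θ = T·L/(G·J) = 2280 × 1.00 / (80.6×10⁹ × 2.779×10^-6) = 0.01018 rad.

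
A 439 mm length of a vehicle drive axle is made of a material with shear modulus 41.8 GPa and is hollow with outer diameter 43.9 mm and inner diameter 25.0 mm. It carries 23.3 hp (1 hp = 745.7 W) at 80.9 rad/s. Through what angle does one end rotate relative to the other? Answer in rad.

0.00691 rad

ω = 80.9 rad/s, so T = P/ω = 23.3×745.7 / 80.90 = 214.8 N·m.
J = π(d_o⁴ − d_i⁴)/32 = π(0.0439⁴ − 0.0250⁴)/32 = 3.263×10^-7 m⁴.
θ = T·L/(G·J) = 214.8 × 0.439 / (41.8×10⁹ × 3.263×10^-7) = 6.913×10^-3 rad.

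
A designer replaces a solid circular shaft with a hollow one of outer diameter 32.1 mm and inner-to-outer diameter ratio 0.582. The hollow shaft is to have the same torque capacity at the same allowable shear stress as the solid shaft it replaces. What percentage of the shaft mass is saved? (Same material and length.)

Equal τ_max and T ⇒ the solid shaft needs d_s³ = d_o³(1−k⁴), so d_s = 32.1·(1−0.582⁴)^(1/3) = 30.82 mm.
Area ratio A_h/A_s = d_o²(1−k²)/d_s² = (1−k²)/(1−k⁴)^(2/3) = 0.7172.
Mass saving = 1 − 0.7172 = 28.3 %.

28.3 %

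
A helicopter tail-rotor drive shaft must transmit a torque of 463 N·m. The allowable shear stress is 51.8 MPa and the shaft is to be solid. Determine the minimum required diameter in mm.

For a solid shaft τ_max = 16T/(πd³), so d = (16T/(π τ_allow))^(1/3) = (16·463.0/(π·5.18×10^7))^(1/3) = 0.03571 m.

35.7 mm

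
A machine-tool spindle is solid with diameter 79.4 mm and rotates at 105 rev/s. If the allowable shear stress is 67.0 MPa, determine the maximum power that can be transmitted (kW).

4340 kW

J = πd⁴/32 = π(0.0794)⁴/32 = 3.902×10^-6 m⁴.
T_max = τ_allow·J/r = 6.70×10^7 × 3.902×10^-6 / 0.0397 = 6585 N·m.
ω = 2π·105 = 659.7 rad/s, so P_max = T_max·ω = 4.344×10^6 W.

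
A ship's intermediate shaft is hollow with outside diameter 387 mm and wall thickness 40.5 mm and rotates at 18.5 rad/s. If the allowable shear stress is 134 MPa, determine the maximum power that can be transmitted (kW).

17200 kW

J = π(d_o⁴ − d_i⁴)/32 = π(0.387⁴ − 0.306⁴)/32 = 1.341×10^-3 m⁴.
T_max = τ_allow·J/r = 1.34×10^8 × 1.341×10^-3 / 0.194 = 928900 N·m.
ω = 18.5 rad/s, so P_max = T_max·ω = 1.718×10^7 W.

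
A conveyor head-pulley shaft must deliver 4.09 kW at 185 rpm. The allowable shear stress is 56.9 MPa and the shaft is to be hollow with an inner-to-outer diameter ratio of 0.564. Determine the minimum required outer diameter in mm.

27.6 mm

ω = 2π·185/60 = 19.37 rad/s, so T = P/ω = 4.09×10³ / 19.37 = 211.1 N·m.
For a hollow shaft with d_i/d_o = 0.564: τ_max = 16T/(π d_o³ (1−k⁴)), so d_o = [16T/(π τ_allow (1−k⁴))]^(1/3) = [16·211.1/(π·5.69×10^7·0.8988)]^(1/3) = 0.02760 m.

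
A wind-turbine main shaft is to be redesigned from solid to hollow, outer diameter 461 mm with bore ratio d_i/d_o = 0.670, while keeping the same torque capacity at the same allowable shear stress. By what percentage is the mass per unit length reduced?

Equal τ_max and T ⇒ the solid shaft needs d_s³ = d_o³(1−k⁴), so d_s = 461·(1−0.670⁴)^(1/3) = 427.7 mm.
Area ratio A_h/A_s = d_o²(1−k²)/d_s² = (1−k²)/(1−k⁴)^(2/3) = 0.6403.
Mass saving = 1 − 0.6403 = 36.0 %.

36.0 %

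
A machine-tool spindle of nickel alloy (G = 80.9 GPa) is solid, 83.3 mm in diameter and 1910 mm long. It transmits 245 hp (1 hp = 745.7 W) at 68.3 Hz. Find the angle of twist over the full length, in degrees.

ω = 2π·68.3 = 429.1 rad/s, so T = P/ω = 245×745.7 / 429.1 = 425.7 N·m.
J = πd⁴/32 = π(0.0833)⁴/32 = 4.727×10^-6 m⁴.
θ = T·L/(G·J) = 425.7 × 1.91 / (80.9×10⁹ × 4.727×10^-6) = 2.126×10^-3 rad.

0.122°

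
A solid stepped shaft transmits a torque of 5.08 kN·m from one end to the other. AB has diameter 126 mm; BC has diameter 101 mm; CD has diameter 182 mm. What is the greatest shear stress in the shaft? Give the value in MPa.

Under the same torque, τ_max = 16T/(πd³) is largest where d is smallest — segment BC (d = 101 mm).
τ_max = 16·5080/(π·(0.101)³) = 2.511×10^7 Pa.

25.1 MPa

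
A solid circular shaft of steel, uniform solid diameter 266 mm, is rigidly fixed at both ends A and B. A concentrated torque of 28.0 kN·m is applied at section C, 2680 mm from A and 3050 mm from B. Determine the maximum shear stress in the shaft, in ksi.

With uniform GJ and both ends fixed, compatibility θ_AC = θ_CB gives T_A·a = T_B·b, together with T_A + T_B = T₀.
T_A = T₀·b/(a+b) = 28000·3050/5730 = 14900 N·m; T_B = 13100 N·m.
τ in each portion: τ_AC = 4.03×10^6 Pa, τ_CB = 3.54×10^6 Pa; maximum is in AC.
τ_max = T_AC·r/J = 14900·0.133/4.92×10^-4 = 4.033×10^6 Pa.

0.585 ksi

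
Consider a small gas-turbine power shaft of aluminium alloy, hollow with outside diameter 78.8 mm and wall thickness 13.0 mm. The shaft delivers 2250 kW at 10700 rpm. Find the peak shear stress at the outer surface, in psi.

ω = 2π·10700/60 = 1121 rad/s, so T = P/ω = 2250×10³ / 1121 = 2008 N·m.
J = π(d_o⁴ − d_i⁴)/32 = π(0.0788⁴ − 0.0528⁴)/32 = 3.022×10^-6 m⁴.
τ_max = T·r/J = 2008 × 0.0394 / 3.022×10^-6 = 2.618×10^7 Pa.

3800 psi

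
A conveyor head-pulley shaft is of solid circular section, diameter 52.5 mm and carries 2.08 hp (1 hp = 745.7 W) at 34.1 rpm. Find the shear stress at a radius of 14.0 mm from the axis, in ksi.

1.18 ksi

ω = 2π·34.1/60 = 3.571 rad/s, so T = P/ω = 2.08×745.7 / 3.571 = 434.4 N·m.
J = πd⁴/32 = π(0.0525)⁴/32 = 7.458×10^-7 m⁴.
Shear stress varies linearly with radius: τ = T·r/J = 434.4 × 0.0140 / 7.458×10^-7 = 8.153×10^6 Pa.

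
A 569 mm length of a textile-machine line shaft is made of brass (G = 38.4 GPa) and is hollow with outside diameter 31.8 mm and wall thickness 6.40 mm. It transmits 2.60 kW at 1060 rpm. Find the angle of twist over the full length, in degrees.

ω = 2π·1060/60 = 111.0 rad/s, so T = P/ω = 2.60×10³ / 111.0 = 23.42 N·m.
J = π(d_o⁴ − d_i⁴)/32 = π(0.0318⁴ − 0.0190⁴)/32 = 8.760×10^-8 m⁴.
θ = T·L/(G·J) = 23.42 × 0.569 / (38.4×10⁹ × 8.760×10^-8) = 3.962×10^-3 rad.

0.227°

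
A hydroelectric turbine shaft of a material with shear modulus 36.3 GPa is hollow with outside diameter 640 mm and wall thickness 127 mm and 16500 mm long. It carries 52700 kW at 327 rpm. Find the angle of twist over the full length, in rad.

ω = 2π·327/60 = 34.24 rad/s, so T = P/ω = 52700×10³ / 34.24 = 1.539e6 N·m.
J = π(d_o⁴ − d_i⁴)/32 = π(0.640⁴ − 0.386⁴)/32 = 0.01429 m⁴.
θ = T·L/(G·J) = 1.539e6 × 16.5 / (36.3×10⁹ × 0.01429) = 0.04895 rad.

0.0489 rad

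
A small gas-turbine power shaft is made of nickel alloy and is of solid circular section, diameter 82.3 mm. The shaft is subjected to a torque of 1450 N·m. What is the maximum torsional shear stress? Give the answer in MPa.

J = πd⁴/32 = π(0.0823)⁴/32 = 4.504×10^-6 m⁴.
τ_max = T·r/J = 1450 × 0.0411 / 4.504×10^-6 = 1.325×10^7 Pa.

13.2 MPa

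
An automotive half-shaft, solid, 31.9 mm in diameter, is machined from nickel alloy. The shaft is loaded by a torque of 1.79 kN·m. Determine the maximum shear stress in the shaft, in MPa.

281 MPa

J = πd⁴/32 = π(0.0319)⁴/32 = 1.017×10^-7 m⁴.
τ_max = T·r/J = 1790 × 0.0159 / 1.017×10^-7 = 2.808×10^8 Pa.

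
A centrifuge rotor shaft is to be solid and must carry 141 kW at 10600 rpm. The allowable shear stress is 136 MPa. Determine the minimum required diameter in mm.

16.8 mm

ω = 2π·10600/60 = 1110 rad/s, so T = P/ω = 141×10³ / 1110 = 127.0 N·m.
For a solid shaft τ_max = 16T/(πd³), so d = (16T/(π τ_allow))^(1/3) = (16·127.0/(π·1.36×10^8))^(1/3) = 0.01682 m.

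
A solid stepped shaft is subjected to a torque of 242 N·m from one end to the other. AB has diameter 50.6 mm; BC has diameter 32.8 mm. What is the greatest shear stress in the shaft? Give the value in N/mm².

34.9 N/mm²

Under the same torque, τ_max = 16T/(πd³) is largest where d is smallest — segment BC (d = 32.8 mm).
τ_max = 16·242.0/(π·(0.0328)³) = 3.493×10^7 Pa.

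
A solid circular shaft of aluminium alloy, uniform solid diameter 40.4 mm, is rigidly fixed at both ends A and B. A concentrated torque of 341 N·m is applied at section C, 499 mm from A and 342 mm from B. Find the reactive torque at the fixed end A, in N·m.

With uniform GJ and both ends fixed, compatibility θ_AC = θ_CB gives T_A·a = T_B·b, together with T_A + T_B = T₀.
T_A = T₀·b/(a+b) = 341.0·342/841.0 = 138.7 N·m; T_B = 202.3 N·m.

139 N·m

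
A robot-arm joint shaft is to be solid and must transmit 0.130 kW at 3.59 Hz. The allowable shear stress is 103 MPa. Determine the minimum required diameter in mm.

6.58 mm

ω = 2π·3.59 = 22.56 rad/s, so T = P/ω = 0.130×10³ / 22.56 = 5.763 N·m.
For a solid shaft τ_max = 16T/(πd³), so d = (16T/(π τ_allow))^(1/3) = (16·5.763/(π·1.03×10^8))^(1/3) = 0.006581 m.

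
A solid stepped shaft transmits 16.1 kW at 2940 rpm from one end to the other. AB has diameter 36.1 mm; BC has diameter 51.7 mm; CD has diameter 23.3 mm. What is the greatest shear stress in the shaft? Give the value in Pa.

ω = 2π·2940/60 = 307.9 rad/s, so T = P/ω = 16.1×10³ / 307.9 = 52.29 N·m.
Under the same torque, τ_max = 16T/(πd³) is largest where d is smallest — segment CD (d = 23.3 mm).
τ_max = 16·52.29/(π·(0.0233)³) = 2.105×10^7 Pa.

2.11e7 Pa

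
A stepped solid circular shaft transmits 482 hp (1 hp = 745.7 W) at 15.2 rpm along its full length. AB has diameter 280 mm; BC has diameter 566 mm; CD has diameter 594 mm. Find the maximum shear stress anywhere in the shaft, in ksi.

7.60 ksi

ω = 2π·15.2/60 = 1.592 rad/s, so T = P/ω = 482×745.7 / 1.592 = 225800 N·m.
Under the same torque, τ_max = 16T/(πd³) is largest where d is smallest — segment AB (d = 280 mm).
τ_max = 16·225800/(π·(0.280)³) = 5.239×10^7 Pa.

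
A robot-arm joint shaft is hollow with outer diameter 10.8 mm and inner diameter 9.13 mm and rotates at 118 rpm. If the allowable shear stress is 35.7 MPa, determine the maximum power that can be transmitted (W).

53.4 W

J = π(d_o⁴ − d_i⁴)/32 = π(0.0108⁴ − 0.00913⁴)/32 = 6.535×10^-10 m⁴.
T_max = τ_allow·J/r = 3.57×10^7 × 6.535×10^-10 / 0.00540 = 4.320 N·m.
ω = 2π·118/60 = 12.36 rad/s, so P_max = T_max·ω = 53.39 W.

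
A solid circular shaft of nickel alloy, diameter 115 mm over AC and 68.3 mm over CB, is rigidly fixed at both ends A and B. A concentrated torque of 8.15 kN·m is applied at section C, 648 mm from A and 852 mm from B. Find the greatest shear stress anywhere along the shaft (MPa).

24.9 MPa

Compatibility: T_A·a/J_AC = T_B·b/J_CB with T_A + T_B = T₀.
J_AC = 1.72×10^-5 m⁴, J_CB = 2.14×10^-6 m⁴, so T_A = T₀·(J_AC/a)/((J_AC/a)+(J_CB/b)) = 7445 N·m, T_B = 704.6 N·m.
τ in each portion: τ_AC = 2.49×10^7 Pa, τ_CB = 1.13×10^7 Pa; maximum is in AC.
τ_max = T_AC·r/J = 7445·0.0575/1.72×10^-5 = 2.493×10^7 Pa.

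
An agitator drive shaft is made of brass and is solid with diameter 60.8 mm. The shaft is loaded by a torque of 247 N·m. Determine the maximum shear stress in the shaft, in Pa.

J = πd⁴/32 = π(0.0608)⁴/32 = 1.342×10^-6 m⁴.
τ_max = T·r/J = 247.0 × 0.0304 / 1.342×10^-6 = 5.597×10^6 Pa.

5.60e6 Pa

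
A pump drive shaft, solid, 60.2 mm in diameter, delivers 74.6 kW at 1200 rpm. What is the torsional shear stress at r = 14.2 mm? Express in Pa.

6.54e6 Pa

ω = 2π·1200/60 = 125.7 rad/s, so T = P/ω = 74.6×10³ / 125.7 = 593.6 N·m.
J = πd⁴/32 = π(0.0602)⁴/32 = 1.289×10^-6 m⁴.
Shear stress varies linearly with radius: τ = T·r/J = 593.6 × 0.0142 / 1.289×10^-6 = 6.538×10^6 Pa.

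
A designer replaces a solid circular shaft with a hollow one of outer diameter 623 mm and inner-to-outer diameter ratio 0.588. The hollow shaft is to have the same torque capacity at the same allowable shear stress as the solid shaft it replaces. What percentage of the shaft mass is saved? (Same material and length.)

28.8 %

Equal τ_max and T ⇒ the solid shaft needs d_s³ = d_o³(1−k⁴), so d_s = 623·(1−0.588⁴)^(1/3) = 597.1 mm.
Area ratio A_h/A_s = d_o²(1−k²)/d_s² = (1−k²)/(1−k⁴)^(2/3) = 0.7122.
Mass saving = 1 − 0.7122 = 28.8 %.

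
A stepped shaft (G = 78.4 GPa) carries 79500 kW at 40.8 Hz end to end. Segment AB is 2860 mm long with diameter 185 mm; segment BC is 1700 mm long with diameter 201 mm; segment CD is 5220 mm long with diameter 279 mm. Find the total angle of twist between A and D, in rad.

ω = 2π·40.8 = 256.4 rad/s, so T = P/ω = 79500×10³ / 256.4 = 310100 N·m.
J_AB = π(0.185)⁴/32 = 1.15×10^-4 m⁴; J_BC = π(0.201)⁴/32 = 1.60×10^-4 m⁴; J_CD = π(0.279)⁴/32 = 5.95×10^-4 m⁴.
θ = (T/G)·Σ L_i/J_i = (310100/78.4×10⁹)·(2.86/1.15×10^-4 + 1.70/1.60×10^-4 + 5.22/5.95×10^-4) = 0.1751 rad.

0.175 rad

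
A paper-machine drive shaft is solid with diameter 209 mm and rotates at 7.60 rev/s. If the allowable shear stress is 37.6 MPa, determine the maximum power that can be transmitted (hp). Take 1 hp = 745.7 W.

4320 hp

J = πd⁴/32 = π(0.209)⁴/32 = 1.873×10^-4 m⁴.
T_max = τ_allow·J/r = 3.76×10^7 × 1.873×10^-4 / 0.104 = 67400 N·m.
ω = 2π·7.60 = 47.75 rad/s, so P_max = T_max·ω = 3.218×10^6 W.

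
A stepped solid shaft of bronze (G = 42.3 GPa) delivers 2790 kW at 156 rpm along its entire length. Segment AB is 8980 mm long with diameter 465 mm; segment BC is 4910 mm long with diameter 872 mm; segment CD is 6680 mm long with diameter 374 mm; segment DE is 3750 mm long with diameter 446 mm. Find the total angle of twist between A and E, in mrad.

26.2 mrad

ω = 2π·156/60 = 16.34 rad/s, so T = P/ω = 2790×10³ / 16.34 = 170800 N·m.
J_AB = π(0.465)⁴/32 = 4.59×10^-3 m⁴; J_BC = π(0.872)⁴/32 = 0.0568 m⁴; J_CD = π(0.374)⁴/32 = 1.92×10^-3 m⁴; J_DE = π(0.446)⁴/32 = 3.88×10^-3 m⁴.
θ = (T/G)·Σ L_i/J_i = (170800/42.3×10⁹)·(8.98/4.59×10^-3 + 4.91/0.0568 + 6.68/1.92×10^-3 + 3.75/3.88×10^-3) = 0.02619 rad.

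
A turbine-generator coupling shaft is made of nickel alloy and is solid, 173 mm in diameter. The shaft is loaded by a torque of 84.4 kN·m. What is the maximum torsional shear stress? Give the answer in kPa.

83000 kPa

J = πd⁴/32 = π(0.173)⁴/32 = 8.794×10^-5 m⁴.
τ_max = T·r/J = 84400 × 0.0865 / 8.794×10^-5 = 8.302×10^7 Pa.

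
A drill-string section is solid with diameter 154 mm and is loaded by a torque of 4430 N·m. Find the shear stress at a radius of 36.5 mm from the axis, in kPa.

J = πd⁴/32 = π(0.154)⁴/32 = 5.522×10^-5 m⁴.
Shear stress varies linearly with radius: τ = T·r/J = 4430 × 0.0365 / 5.522×10^-5 = 2.928×10^6 Pa.

2930 kPa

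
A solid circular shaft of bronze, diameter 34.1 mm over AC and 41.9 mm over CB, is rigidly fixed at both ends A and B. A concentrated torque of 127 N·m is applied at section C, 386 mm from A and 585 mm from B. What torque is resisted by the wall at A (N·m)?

50.7 N·m

Compatibility: T_A·a/J_AC = T_B·b/J_CB with T_A + T_B = T₀.
J_AC = 1.33×10^-7 m⁴, J_CB = 3.03×10^-7 m⁴, so T_A = T₀·(J_AC/a)/((J_AC/a)+(J_CB/b)) = 50.72 N·m, T_B = 76.28 N·m.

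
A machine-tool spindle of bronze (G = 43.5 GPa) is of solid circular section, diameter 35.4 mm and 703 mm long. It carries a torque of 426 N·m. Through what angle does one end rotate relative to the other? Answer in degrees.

2.56°

J = πd⁴/32 = π(0.0354)⁴/32 = 1.542×10^-7 m⁴.
θ = T·L/(G·J) = 426.0 × 0.703 / (43.5×10⁹ × 1.542×10^-7) = 0.04465 rad.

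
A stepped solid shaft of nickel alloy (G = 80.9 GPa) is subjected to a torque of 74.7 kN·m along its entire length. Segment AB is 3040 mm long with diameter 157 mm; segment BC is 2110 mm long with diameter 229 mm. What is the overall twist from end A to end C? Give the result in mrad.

54.3 mrad

J_AB = π(0.157)⁴/32 = 5.96×10^-5 m⁴; J_BC = π(0.229)⁴/32 = 2.70×10^-4 m⁴.
θ = (T/G)·Σ L_i/J_i = (74700/80.9×10⁹)·(3.04/5.96×10^-5 + 2.11/2.70×10^-4) = 0.05428 rad.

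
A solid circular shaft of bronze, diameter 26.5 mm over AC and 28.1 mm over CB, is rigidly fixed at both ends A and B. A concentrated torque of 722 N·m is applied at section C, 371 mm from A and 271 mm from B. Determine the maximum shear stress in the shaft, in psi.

15200 psi

Compatibility: T_A·a/J_AC = T_B·b/J_CB with T_A + T_B = T₀.
J_AC = 4.84×10^-8 m⁴, J_CB = 6.12×10^-8 m⁴, so T_A = T₀·(J_AC/a)/((J_AC/a)+(J_CB/b)) = 264.4 N·m, T_B = 457.6 N·m.
τ in each portion: τ_AC = 7.24×10^7 Pa, τ_CB = 1.05×10^8 Pa; maximum is in CB.
τ_max = T_CB·r/J = 457.6·0.0140/6.12×10^-8 = 1.050×10^8 Pa.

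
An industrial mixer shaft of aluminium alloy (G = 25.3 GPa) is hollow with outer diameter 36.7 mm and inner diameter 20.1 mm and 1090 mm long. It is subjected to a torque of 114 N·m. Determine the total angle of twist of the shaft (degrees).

J = π(d_o⁴ − d_i⁴)/32 = π(0.0367⁴ − 0.0201⁴)/32 = 1.621×10^-7 m⁴.
θ = T·L/(G·J) = 114.0 × 1.09 / (25.3×10⁹ × 1.621×10^-7) = 0.03030 rad.

1.74°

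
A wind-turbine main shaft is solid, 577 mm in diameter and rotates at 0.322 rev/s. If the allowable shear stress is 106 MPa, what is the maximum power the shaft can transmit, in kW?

J = πd⁴/32 = π(0.577)⁴/32 = 0.01088 m⁴.
T_max = τ_allow·J/r = 1.06×10^8 × 0.01088 / 0.288 = 3.998e6 N·m.
ω = 2π·0.322 = 2.023 rad/s, so P_max = T_max·ω = 8.089×10^6 W.

8090 kW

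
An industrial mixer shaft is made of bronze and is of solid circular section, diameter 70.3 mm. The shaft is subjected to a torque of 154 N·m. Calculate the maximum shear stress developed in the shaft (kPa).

J = πd⁴/32 = π(0.0703)⁴/32 = 2.398×10^-6 m⁴.
τ_max = T·r/J = 154.0 × 0.0352 / 2.398×10^-6 = 2.257×10^6 Pa.

2260 kPa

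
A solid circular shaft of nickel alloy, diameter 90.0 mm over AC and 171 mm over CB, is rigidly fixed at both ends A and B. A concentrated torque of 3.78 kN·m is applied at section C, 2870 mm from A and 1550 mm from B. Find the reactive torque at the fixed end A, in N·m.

Compatibility: T_A·a/J_AC = T_B·b/J_CB with T_A + T_B = T₀.
J_AC = 6.44×10^-6 m⁴, J_CB = 8.39×10^-5 m⁴, so T_A = T₀·(J_AC/a)/((J_AC/a)+(J_CB/b)) = 150.4 N·m, T_B = 3630 N·m.

150 N·m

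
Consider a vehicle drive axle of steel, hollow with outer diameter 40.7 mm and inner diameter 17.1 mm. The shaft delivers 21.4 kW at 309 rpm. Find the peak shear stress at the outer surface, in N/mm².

ω = 2π·309/60 = 32.36 rad/s, so T = P/ω = 21.4×10³ / 32.36 = 661.3 N·m.
J = π(d_o⁴ − d_i⁴)/32 = π(0.0407⁴ − 0.0171⁴)/32 = 2.610×10^-7 m⁴.
τ_max = T·r/J = 661.3 × 0.0204 / 2.610×10^-7 = 5.157×10^7 Pa.

51.6 N/mm²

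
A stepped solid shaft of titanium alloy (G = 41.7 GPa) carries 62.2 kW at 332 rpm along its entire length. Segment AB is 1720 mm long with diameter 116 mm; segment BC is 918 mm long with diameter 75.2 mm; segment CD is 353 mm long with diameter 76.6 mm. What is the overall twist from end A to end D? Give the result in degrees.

ω = 2π·332/60 = 34.77 rad/s, so T = P/ω = 62.2×10³ / 34.77 = 1789 N·m.
J_AB = π(0.116)⁴/32 = 1.78×10^-5 m⁴; J_BC = π(0.0752)⁴/32 = 3.14×10^-6 m⁴; J_CD = π(0.0766)⁴/32 = 3.38×10^-6 m⁴.
θ = (T/G)·Σ L_i/J_i = (1789/41.7×10⁹)·(1.72/1.78×10^-5 + 0.918/3.14×10^-6 + 0.353/3.38×10^-6) = 0.02118 rad.

1.21°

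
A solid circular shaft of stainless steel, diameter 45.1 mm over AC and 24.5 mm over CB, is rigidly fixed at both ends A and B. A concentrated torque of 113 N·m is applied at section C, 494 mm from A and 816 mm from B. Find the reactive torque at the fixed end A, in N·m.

Compatibility: T_A·a/J_AC = T_B·b/J_CB with T_A + T_B = T₀.
J_AC = 4.06×10^-7 m⁴, J_CB = 3.54×10^-8 m⁴, so T_A = T₀·(J_AC/a)/((J_AC/a)+(J_CB/b)) = 107.3 N·m, T_B = 5.659 N·m.

107 N·m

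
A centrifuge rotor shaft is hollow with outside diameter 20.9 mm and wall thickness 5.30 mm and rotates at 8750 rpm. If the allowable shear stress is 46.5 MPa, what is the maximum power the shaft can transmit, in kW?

J = π(d_o⁴ − d_i⁴)/32 = π(0.0209⁴ − 0.0103⁴)/32 = 1.763×10^-8 m⁴.
T_max = τ_allow·J/r = 4.65×10^7 × 1.763×10^-8 / 0.0104 = 78.44 N·m.
ω = 2π·8750/60 = 916.3 rad/s, so P_max = T_max·ω = 7.187×10^4 W.

71.9 kW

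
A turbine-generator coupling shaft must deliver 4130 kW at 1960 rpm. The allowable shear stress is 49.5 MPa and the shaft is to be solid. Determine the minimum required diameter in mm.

ω = 2π·1960/60 = 205.3 rad/s, so T = P/ω = 4130×10³ / 205.3 = 20120 N·m.
For a solid shaft τ_max = 16T/(πd³), so d = (16T/(π τ_allow))^(1/3) = (16·20120/(π·4.95×10^7))^(1/3) = 0.1275 m.

127 mm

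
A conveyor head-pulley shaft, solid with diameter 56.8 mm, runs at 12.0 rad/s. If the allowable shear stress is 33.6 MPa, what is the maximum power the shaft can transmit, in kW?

14.5 kW

J = πd⁴/32 = π(0.0568)⁴/32 = 1.022×10^-6 m⁴.
T_max = τ_allow·J/r = 3.36×10^7 × 1.022×10^-6 / 0.0284 = 1209 N·m.
ω = 12.0 rad/s, so P_max = T_max·ω = 1.451×10^4 W.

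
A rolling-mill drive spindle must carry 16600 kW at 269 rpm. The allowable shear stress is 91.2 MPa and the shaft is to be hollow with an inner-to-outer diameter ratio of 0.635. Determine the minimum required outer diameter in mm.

340 mm

ω = 2π·269/60 = 28.17 rad/s, so T = P/ω = 16600×10³ / 28.17 = 589300 N·m.
For a hollow shaft with d_i/d_o = 0.635: τ_max = 16T/(π d_o³ (1−k⁴)), so d_o = [16T/(π τ_allow (1−k⁴))]^(1/3) = [16·589300/(π·9.12×10^7·0.8374)]^(1/3) = 0.3400 m.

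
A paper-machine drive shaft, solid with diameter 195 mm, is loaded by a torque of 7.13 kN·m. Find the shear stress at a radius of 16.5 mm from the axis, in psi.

J = πd⁴/32 = π(0.195)⁴/32 = 1.420×10^-4 m⁴.
Shear stress varies linearly with radius: τ = T·r/J = 7130 × 0.0165 / 1.420×10^-4 = 8.288×10^5 Pa.

120 psi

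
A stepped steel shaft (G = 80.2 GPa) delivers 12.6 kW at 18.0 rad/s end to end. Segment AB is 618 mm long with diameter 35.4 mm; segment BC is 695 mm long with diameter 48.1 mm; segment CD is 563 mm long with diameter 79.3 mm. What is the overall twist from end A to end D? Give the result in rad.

ω = 18.0 rad/s, so T = P/ω = 12.6×10³ / 18.00 = 700.0 N·m.
J_AB = π(0.0354)⁴/32 = 1.54×10^-7 m⁴; J_BC = π(0.0481)⁴/32 = 5.26×10^-7 m⁴; J_CD = π(0.0793)⁴/32 = 3.88×10^-6 m⁴.
θ = (T/G)·Σ L_i/J_i = (700.0/80.2×10⁹)·(0.618/1.54×10^-7 + 0.695/5.26×10^-7 + 0.563/3.88×10^-6) = 0.04780 rad.

0.0478 rad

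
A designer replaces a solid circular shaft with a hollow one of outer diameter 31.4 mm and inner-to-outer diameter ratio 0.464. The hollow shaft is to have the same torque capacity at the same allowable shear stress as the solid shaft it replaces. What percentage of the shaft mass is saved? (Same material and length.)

19.0 %

Equal τ_max and T ⇒ the solid shaft needs d_s³ = d_o³(1−k⁴), so d_s = 31.4·(1−0.464⁴)^(1/3) = 30.91 mm.
Area ratio A_h/A_s = d_o²(1−k²)/d_s² = (1−k²)/(1−k⁴)^(2/3) = 0.8099.
Mass saving = 1 − 0.8099 = 19.0 %.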